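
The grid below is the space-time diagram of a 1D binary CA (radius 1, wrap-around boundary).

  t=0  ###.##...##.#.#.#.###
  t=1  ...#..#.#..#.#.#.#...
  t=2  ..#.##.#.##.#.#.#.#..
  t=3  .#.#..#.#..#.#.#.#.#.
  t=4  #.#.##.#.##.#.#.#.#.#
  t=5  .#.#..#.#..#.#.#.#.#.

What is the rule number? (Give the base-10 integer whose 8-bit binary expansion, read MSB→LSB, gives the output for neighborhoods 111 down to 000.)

  ###|.  b7=0 t=0,i=0
  ##.|.  b6=0 t=0,i=2
  #.#|#  b5=1 t=0,i=3
  #..|#  b4=1 t=0,i=6
  .##|.  b3=0 t=0,i=4
  .#.|.  b2=0 t=0,i=12
  ..#|#  b1=1 t=0,i=8
  ...|.  b0=0 t=0,i=7
  bits 00110010 = 50

50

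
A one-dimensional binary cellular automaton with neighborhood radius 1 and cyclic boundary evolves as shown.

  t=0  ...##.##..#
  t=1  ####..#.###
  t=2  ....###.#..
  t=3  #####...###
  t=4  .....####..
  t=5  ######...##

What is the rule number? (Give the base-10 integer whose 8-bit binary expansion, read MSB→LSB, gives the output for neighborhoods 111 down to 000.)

31

  [7] ### => .  t=1,i=0
  [6] ##. => .  t=0,i=4
  [5] #.# => .  t=0,i=5
  [4] #.. => #  t=0,i=0
  [3] .## => #  t=0,i=3
  [2] .#. => #  t=0,i=10
  [1] ..# => #  t=0,i=2
  [0] ... => #  t=0,i=1
  bits 00011111 = 31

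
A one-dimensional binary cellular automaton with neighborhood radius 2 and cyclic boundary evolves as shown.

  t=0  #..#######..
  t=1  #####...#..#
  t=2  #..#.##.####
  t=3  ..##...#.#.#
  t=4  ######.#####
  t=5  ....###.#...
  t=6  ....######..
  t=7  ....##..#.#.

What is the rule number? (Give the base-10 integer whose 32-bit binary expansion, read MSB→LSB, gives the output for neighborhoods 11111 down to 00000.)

  nb #####: next=.  (t=0,i=5, bit31=0)
  nb ####.: next=#  (t=0,i=8, bit30=1)
  nb ###.#: next=#  (t=4,i=5, bit29=1)
  nb ###..: next=.  (t=0,i=9, bit28=0)
  nb ##.##: next=#  (t=2,i=7, bit27=1)
  nb ##.#.: next=#  (t=5,i=7, bit26=1)
  nb ##..#: next=.  (t=0,i=10, bit25=0)
  nb ##...: next=#  (t=1,i=5, bit24=1)
  nb #.###: next=.  (t=2,i=8, bit23=0)
  nb #.##.: next=.  (t=2,i=5, bit22=0)
  nb #.#.#: next=#  (t=3,i=9, bit21=1)
  nb #.#..: next=#  (t=3,i=11, bit20=1)
  nb #..##: next=#  (t=0,i=2, bit19=1)
  nb #..#.: next=#  (t=0,i=11, bit18=1)
  nb #...#: next=#  (t=1,i=6, bit17=1)
  nb #....: next=.  (t=5,i=10, bit16=0)
  nb .####: next=#  (t=0,i=4, bit15=1)
  nb .###.: next=#  (t=5,i=5, bit14=1)
  nb .##.#: next=.  (t=2,i=6, bit13=0)
  nb .##..: next=#  (t=3,i=3, bit12=1)
  nb .#.##: next=.  (t=2,i=4, bit11=0)
  nb .#.#.: next=#  (t=3,i=8, bit10=1)
  nb .#..#: next=#  (t=0,i=1, bit9=1)
  nb .#...: next=#  (t=5,i=9, bit8=1)
  nb ..###: next=#  (t=0,i=3, bit7=1)
  nb ..##.: next=#  (t=3,i=2, bit6=1)
  nb ..#.#: next=#  (t=2,i=3, bit5=1)
  nb ..#..: next=#  (t=0,i=0, bit4=1)
  nb ...##: next=.  (t=5,i=3, bit3=0)
  nb ...#.: next=.  (t=1,i=7, bit2=0)
  nb ....#: next=.  (t=5,i=2, bit1=0)
  nb .....: next=.  (t=5,i=0, bit0=0)
  bits 01101101001111101101011111110000 = 1832835056

1832835056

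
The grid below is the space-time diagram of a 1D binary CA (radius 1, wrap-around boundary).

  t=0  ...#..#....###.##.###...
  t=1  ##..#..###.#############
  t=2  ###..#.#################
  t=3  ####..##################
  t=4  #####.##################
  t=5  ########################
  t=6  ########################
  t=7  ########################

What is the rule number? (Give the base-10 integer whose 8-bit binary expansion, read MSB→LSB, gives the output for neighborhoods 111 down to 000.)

249

  ### -> #   bit 7 = 1  t=0,i=12
  ##. -> #   bit 6 = 1  t=0,i=13
  #.# -> #   bit 5 = 1  t=0,i=14
  #.. -> #   bit 4 = 1  t=0,i=4
  .## -> #   bit 3 = 1  t=0,i=11
  .#. -> .   bit 2 = 0  t=0,i=3
  ..# -> .   bit 1 = 0  t=0,i=2
  ... -> #   bit 0 = 1  t=0,i=0
  bits 11111001 = 249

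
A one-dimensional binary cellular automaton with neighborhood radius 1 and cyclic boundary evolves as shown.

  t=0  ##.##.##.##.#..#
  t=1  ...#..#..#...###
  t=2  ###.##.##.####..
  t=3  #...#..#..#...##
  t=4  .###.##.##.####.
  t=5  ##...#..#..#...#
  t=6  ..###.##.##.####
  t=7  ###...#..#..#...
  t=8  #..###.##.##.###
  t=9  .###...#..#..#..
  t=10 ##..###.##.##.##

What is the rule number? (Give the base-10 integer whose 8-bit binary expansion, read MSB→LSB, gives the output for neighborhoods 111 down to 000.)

  ###|.  b7=0 t=0,i=0
  ##.|.  b6=0 t=0,i=1
  #.#|.  b5=0 t=0,i=2
  #..|#  b4=1 t=0,i=13
  .##|#  b3=1 t=0,i=3
  .#.|.  b2=0 t=0,i=12
  ..#|#  b1=1 t=0,i=14
  ...|#  b0=1 t=1,i=1
  bits 00011011 = 27

27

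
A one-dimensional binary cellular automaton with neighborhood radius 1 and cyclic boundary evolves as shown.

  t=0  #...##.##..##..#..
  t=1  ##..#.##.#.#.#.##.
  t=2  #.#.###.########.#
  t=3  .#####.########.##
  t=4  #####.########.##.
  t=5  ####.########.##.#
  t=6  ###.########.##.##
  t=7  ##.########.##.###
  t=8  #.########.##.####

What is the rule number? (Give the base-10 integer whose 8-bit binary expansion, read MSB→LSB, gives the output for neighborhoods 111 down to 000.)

188

  ###|#  b7=1 t=2,i=5
  ##.|.  b6=0 t=0,i=5
  #.#|#  b5=1 t=0,i=6
  #..|#  b4=1 t=0,i=1
  .##|#  b3=1 t=0,i=4
  .#.|#  b2=1 t=0,i=0
  ..#|.  b1=0 t=0,i=3
  ...|.  b0=0 t=0,i=2
  bits 10111100 = 188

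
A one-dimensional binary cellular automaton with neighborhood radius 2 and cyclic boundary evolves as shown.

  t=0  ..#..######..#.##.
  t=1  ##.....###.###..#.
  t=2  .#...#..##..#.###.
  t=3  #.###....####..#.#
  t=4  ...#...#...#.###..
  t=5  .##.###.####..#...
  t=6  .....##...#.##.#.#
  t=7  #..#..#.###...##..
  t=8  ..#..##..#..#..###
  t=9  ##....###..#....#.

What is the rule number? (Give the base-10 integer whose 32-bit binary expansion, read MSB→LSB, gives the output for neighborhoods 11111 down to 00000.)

  [31] ##### => #  t=0,i=7
  [30] ####. => #  t=0,i=9
  [29] ###.# => #  t=1,i=9
  [28] ###.. => .  t=0,i=10
  [27] ##.## => .  t=1,i=10
  [26] ##.#. => #  t=6,i=14
  [25] ##..# => #  t=0,i=11
  [24] ##... => .  t=0,i=17
  [23] #.### => .  t=1,i=11
  [22] #.##. => .  t=0,i=15
  [21] #.#.# => #  t=6,i=15
  [20] #.#.. => .  t=6,i=17
  [19] #..## => .  t=0,i=4
  [18] #..#. => #  t=0,i=12
  [17] #...# => #  t=0,i=0
  [16] #.... => .  t=1,i=3
  [15] .#### => .  t=0,i=6
  [14] .###. => #  t=1,i=8
  [13] .##.# => .  t=3,i=0
  [12] .##.. => #  t=0,i=16
  [11] .#.## => .  t=0,i=14
  [10] .#.#. => .  t=6,i=16
  [9] .#..# => .  t=0,i=3
  [8] .#... => #  t=2,i=2
  [7] ..### => .  t=0,i=5
  [6] ..##. => .  t=2,i=8
  [5] ..#.# => #  t=0,i=13
  [4] ..#.. => .  t=0,i=2
  [3] ...## => .  t=1,i=6
  [2] ...#. => #  t=0,i=1
  [1] ....# => #  t=1,i=5
  [0] ..... => .  t=1,i=4
  bits 11100110001001100101000100100110 = 3861270822

3861270822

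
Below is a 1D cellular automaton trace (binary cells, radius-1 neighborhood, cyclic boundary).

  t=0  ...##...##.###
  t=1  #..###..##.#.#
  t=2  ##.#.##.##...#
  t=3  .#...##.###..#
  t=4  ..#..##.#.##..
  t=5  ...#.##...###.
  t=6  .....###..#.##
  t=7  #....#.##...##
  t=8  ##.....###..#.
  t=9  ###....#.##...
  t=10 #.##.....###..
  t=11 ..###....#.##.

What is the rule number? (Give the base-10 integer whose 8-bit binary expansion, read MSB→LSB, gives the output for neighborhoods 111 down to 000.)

88

  ### -> .   bit 7 = 0  t=0,i=12
  ##. -> #   bit 6 = 1  t=0,i=4
  #.# -> .   bit 5 = 0  t=0,i=10
  #.. -> #   bit 4 = 1  t=0,i=0
  .## -> #   bit 3 = 1  t=0,i=3
  .#. -> .   bit 2 = 0  t=1,i=11
  ..# -> .   bit 1 = 0  t=0,i=2
  ... -> .   bit 0 = 0  t=0,i=1
  bits 01011000 = 88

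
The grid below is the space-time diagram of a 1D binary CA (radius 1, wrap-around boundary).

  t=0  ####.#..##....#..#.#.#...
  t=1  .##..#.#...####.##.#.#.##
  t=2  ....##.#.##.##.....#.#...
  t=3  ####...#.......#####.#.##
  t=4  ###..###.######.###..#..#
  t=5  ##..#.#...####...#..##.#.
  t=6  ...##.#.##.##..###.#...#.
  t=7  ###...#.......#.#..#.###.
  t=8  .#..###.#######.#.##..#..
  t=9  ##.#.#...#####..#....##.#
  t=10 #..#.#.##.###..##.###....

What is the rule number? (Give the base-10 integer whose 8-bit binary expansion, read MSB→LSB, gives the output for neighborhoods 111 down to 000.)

  [7] ### => #  t=0,i=1
  [6] ##. => .  t=0,i=3
  [5] #.# => .  t=0,i=4
  [4] #.. => .  t=0,i=6
  [3] .## => .  t=0,i=0
  [2] .#. => #  t=0,i=5
  [1] ..# => #  t=0,i=7
  [0] ... => #  t=0,i=11
  bits 10000111 = 135

135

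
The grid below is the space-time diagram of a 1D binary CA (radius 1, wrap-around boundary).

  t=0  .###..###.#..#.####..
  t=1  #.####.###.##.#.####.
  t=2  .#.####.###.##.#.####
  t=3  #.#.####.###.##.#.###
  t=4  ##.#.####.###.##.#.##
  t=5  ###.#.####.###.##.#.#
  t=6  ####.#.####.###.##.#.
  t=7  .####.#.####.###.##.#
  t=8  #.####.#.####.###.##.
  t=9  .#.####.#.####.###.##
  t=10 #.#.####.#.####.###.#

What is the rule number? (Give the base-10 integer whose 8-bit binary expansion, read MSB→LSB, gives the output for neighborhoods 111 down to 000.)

242

  ### -> #   bit 7 = 1  t=0,i=2
  ##. -> #   bit 6 = 1  t=0,i=3
  #.# -> #   bit 5 = 1  t=0,i=9
  #.. -> #   bit 4 = 1  t=0,i=4
  .## -> .   bit 3 = 0  t=0,i=1
  .#. -> .   bit 2 = 0  t=0,i=10
  ..# -> #   bit 1 = 1  t=0,i=0
  ... -> .   bit 0 = 0  t=0,i=20
  bits 11110010 = 242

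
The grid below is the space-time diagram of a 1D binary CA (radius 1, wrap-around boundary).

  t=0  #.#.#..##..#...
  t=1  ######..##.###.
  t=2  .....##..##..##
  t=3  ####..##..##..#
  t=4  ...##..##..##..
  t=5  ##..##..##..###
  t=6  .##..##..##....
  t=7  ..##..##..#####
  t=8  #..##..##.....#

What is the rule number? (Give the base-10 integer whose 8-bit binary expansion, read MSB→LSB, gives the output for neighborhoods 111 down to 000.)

117

  [7] ### => .  t=1,i=1
  [6] ##. => #  t=0,i=8
  [5] #.# => #  t=0,i=1
  [4] #.. => #  t=0,i=5
  [3] .## => .  t=0,i=7
  [2] .#. => #  t=0,i=0
  [1] ..# => .  t=0,i=6
  [0] ... => #  t=0,i=13
  bits 01110101 = 117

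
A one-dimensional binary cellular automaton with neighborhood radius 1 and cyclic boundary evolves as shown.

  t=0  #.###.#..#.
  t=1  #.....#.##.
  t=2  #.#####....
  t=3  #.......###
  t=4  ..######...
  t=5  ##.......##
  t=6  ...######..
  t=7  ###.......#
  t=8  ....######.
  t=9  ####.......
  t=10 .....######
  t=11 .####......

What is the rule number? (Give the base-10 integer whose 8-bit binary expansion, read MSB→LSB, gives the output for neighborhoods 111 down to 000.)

7

  [7] ### => .  t=0,i=3
  [6] ##. => .  t=0,i=4
  [5] #.# => .  t=0,i=1
  [4] #.. => .  t=0,i=7
  [3] .## => .  t=0,i=2
  [2] .#. => #  t=0,i=0
  [1] ..# => #  t=0,i=8
  [0] ... => #  t=1,i=2
  bits 00000111 = 7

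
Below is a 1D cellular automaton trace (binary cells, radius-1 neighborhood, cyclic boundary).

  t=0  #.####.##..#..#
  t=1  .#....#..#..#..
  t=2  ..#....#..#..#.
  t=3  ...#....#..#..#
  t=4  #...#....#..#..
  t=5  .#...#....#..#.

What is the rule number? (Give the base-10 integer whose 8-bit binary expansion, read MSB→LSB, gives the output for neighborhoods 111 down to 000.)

48

  [7] ### => .  t=0,i=3
  [6] ##. => .  t=0,i=0
  [5] #.# => #  t=0,i=1
  [4] #.. => #  t=0,i=9
  [3] .## => .  t=0,i=2
  [2] .#. => .  t=0,i=11
  [1] ..# => .  t=0,i=10
  [0] ... => .  t=1,i=3
  bits 00110000 = 48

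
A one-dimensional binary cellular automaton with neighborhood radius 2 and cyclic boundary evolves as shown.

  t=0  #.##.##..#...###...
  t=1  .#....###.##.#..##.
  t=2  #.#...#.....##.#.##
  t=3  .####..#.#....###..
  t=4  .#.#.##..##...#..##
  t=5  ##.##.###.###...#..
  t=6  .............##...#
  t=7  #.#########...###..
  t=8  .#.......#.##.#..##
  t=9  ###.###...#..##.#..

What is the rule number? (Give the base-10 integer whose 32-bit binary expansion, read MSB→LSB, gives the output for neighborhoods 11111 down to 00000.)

1195252097

  nb #####: next=.  (t=7,i=4, bit31=0)
  nb ####.: next=#  (t=3,i=3, bit30=1)
  nb ###.#: next=.  (t=1,i=8, bit29=0)
  nb ###..: next=.  (t=0,i=15, bit28=0)
  nb ##.##: next=.  (t=0,i=4, bit27=0)
  nb ##.#.: next=#  (t=1,i=12, bit26=1)
  nb ##..#: next=#  (t=0,i=7, bit25=1)
  nb ##...: next=#  (t=0,i=16, bit24=1)
  nb #.###: next=.  (t=2,i=17, bit23=0)
  nb #.##.: next=.  (t=0,i=2, bit22=0)
  nb #.#.#: next=#  (t=2,i=15, bit21=1)
  nb #.#..: next=#  (t=1,i=13, bit20=1)
  nb #..##: next=#  (t=1,i=15, bit19=1)
  nb #..#.: next=#  (t=0,i=8, bit18=1)
  nb #...#: next=#  (t=0,i=11, bit17=1)
  nb #....: next=.  (t=1,i=3, bit16=0)
  nb .####: next=.  (t=3,i=2, bit15=0)
  nb .###.: next=.  (t=0,i=14, bit14=0)
  nb .##.#: next=.  (t=0,i=3, bit13=0)
  nb .##..: next=#  (t=0,i=6, bit12=1)
  nb .#.##: next=#  (t=0,i=1, bit11=1)
  nb .#.#.: next=.  (t=3,i=8, bit10=0)
  nb .#..#: next=.  (t=1,i=14, bit9=0)
  nb .#...: next=#  (t=0,i=10, bit8=1)
  nb ..###: next=#  (t=0,i=13, bit7=1)
  nb ..##.: next=.  (t=1,i=16, bit6=0)
  nb ..#.#: next=.  (t=0,i=0, bit5=0)
  nb ..#..: next=.  (t=0,i=9, bit4=0)
  nb ...##: next=.  (t=0,i=12, bit3=0)
  nb ...#.: next=.  (t=0,i=18, bit2=0)
  nb ....#: next=.  (t=1,i=4, bit1=0)
  nb .....: next=#  (t=2,i=9, bit0=1)
  bits 01000111001111100001100110000001 = 1195252097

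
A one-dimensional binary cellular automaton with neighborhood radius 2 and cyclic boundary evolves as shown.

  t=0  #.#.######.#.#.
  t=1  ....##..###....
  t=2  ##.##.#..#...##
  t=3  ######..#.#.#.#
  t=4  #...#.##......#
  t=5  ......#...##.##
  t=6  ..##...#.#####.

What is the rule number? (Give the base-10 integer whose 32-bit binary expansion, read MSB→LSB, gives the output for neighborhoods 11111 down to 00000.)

1858396489

  nb #####: next=.  (t=0,i=6, bit31=0)
  nb ####.: next=#  (t=0,i=8, bit30=1)
  nb ###.#: next=#  (t=0,i=9, bit29=1)
  nb ###..: next=.  (t=1,i=10, bit28=0)
  nb ##.##: next=#  (t=2,i=2, bit27=1)
  nb ##.#.: next=#  (t=0,i=10, bit26=1)
  nb ##..#: next=#  (t=1,i=6, bit25=1)
  nb ##...: next=.  (t=1,i=11, bit24=0)
  nb #.###: next=#  (t=0,i=4, bit23=1)
  nb #.##.: next=#  (t=2,i=3, bit22=1)
  nb #.#.#: next=.  (t=0,i=0, bit21=0)
  nb #.#..: next=.  (t=2,i=6, bit20=0)
  nb #..##: next=.  (t=1,i=7, bit19=0)
  nb #..#.: next=#  (t=2,i=8, bit18=1)
  nb #...#: next=.  (t=2,i=11, bit17=0)
  nb #....: next=.  (t=1,i=12, bit16=0)
  nb .####: next=#  (t=0,i=5, bit15=1)
  nb .###.: next=#  (t=1,i=9, bit14=1)
  nb .##.#: next=#  (t=2,i=4, bit13=1)
  nb .##..: next=.  (t=1,i=5, bit12=0)
  nb .#.##: next=.  (t=0,i=3, bit11=0)
  nb .#.#.: next=.  (t=0,i=1, bit10=0)
  nb .#..#: next=.  (t=2,i=7, bit9=0)
  nb .#...: next=#  (t=2,i=10, bit8=1)
  nb ..###: next=.  (t=1,i=8, bit7=0)
  nb ..##.: next=#  (t=1,i=4, bit6=1)
  nb ..#.#: next=.  (t=3,i=8, bit5=0)
  nb ..#..: next=.  (t=2,i=9, bit4=0)
  nb ...##: next=#  (t=1,i=3, bit3=1)
  nb ...#.: next=.  (t=4,i=3, bit2=0)
  nb ....#: next=.  (t=1,i=2, bit1=0)
  nb .....: next=#  (t=1,i=0, bit0=1)
  bits 01101110110001001110000101001001 = 1858396489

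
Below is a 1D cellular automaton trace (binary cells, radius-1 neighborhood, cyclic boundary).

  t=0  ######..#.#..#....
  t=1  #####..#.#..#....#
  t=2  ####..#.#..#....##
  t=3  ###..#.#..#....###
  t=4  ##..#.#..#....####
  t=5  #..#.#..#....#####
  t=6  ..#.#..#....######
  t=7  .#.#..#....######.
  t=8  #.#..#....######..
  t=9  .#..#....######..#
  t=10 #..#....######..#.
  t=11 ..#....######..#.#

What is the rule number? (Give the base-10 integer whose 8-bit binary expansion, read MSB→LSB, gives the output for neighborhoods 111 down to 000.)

170

  ### -> #   bit 7 = 1  t=0,i=1
  ##. -> .   bit 6 = 0  t=0,i=5
  #.# -> #   bit 5 = 1  t=0,i=9
  #.. -> .   bit 4 = 0  t=0,i=6
  .## -> #   bit 3 = 1  t=0,i=0
  .#. -> .   bit 2 = 0  t=0,i=8
  ..# -> #   bit 1 = 1  t=0,i=7
  ... -> .   bit 0 = 0  t=0,i=15
  bits 10101010 = 170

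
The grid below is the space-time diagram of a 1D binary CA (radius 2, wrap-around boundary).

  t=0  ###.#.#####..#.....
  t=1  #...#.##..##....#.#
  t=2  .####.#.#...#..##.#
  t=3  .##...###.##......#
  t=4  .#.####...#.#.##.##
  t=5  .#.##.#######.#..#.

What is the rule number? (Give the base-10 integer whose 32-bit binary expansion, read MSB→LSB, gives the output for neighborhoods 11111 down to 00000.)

  #####|.  b31=0 t=0,i=8
  ####.|.  b30=0 t=0,i=9
  ###.#|.  b29=0 t=0,i=2
  ###..|#  b28=1 t=0,i=10
  ##.##|.  b27=0 t=3,i=9
  ##.#.|.  b26=0 t=0,i=3
  ##..#|#  b25=1 t=0,i=11
  ##...|#  b24=1 t=1,i=1
  #.###|#  b23=1 t=0,i=6
  #.##.|#  b22=1 t=1,i=6
  #.#.#|#  b21=1 t=0,i=4
  #.#..|#  b20=1 t=2,i=8
  #..##|.  b19=0 t=1,i=9
  #..#.|.  b18=0 t=0,i=12
  #...#|#  b17=1 t=1,i=2
  #....|.  b16=0 t=0,i=15
  .####|#  b15=1 t=0,i=7
  .###.|.  b14=0 t=0,i=1
  .##.#|.  b13=0 t=2,i=16
  .##..|.  b12=0 t=1,i=0
  .#.##|.  b11=0 t=0,i=5
  .#.#.|#  b10=1 t=2,i=7
  .#..#|.  b9=0 t=2,i=13
  .#...|.  b8=0 t=0,i=14
  ..###|#  b7=1 t=0,i=0
  ..##.|.  b6=0 t=1,i=10
  ..#.#|#  b5=1 t=1,i=4
  ..#..|.  b4=0 t=0,i=13
  ...##|#  b3=1 t=0,i=18
  ...#.|#  b2=1 t=1,i=3
  ....#|.  b1=0 t=0,i=17
  .....|#  b0=1 t=0,i=16
  bits 00010011111100101000010010101101 = 334660781

334660781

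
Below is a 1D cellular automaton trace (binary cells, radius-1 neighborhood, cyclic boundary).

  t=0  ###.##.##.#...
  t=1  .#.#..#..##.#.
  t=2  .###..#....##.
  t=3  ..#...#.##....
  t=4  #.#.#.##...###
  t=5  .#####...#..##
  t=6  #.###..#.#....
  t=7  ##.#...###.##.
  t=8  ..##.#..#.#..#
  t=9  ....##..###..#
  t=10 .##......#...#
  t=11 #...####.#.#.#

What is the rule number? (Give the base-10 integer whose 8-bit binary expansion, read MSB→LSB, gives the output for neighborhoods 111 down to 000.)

165

  ###|#  b7=1 t=0,i=1
  ##.|.  b6=0 t=0,i=2
  #.#|#  b5=1 t=0,i=3
  #..|.  b4=0 t=0,i=11
  .##|.  b3=0 t=0,i=0
  .#.|#  b2=1 t=0,i=10
  ..#|.  b1=0 t=0,i=13
  ...|#  b0=1 t=0,i=12
  bits 10100101 = 165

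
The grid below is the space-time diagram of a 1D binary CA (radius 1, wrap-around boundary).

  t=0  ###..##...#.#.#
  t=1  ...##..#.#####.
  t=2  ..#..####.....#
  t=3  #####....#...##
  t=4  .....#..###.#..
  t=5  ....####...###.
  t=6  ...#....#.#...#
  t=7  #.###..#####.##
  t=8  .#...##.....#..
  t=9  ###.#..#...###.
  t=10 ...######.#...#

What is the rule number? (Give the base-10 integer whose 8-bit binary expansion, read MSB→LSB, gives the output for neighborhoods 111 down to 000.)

  nb ###: next=.  (t=0,i=0, bit7=0)
  nb ##.: next=.  (t=0,i=2, bit6=0)
  nb #.#: next=#  (t=0,i=11, bit5=1)
  nb #..: next=#  (t=0,i=3, bit4=1)
  nb .##: next=.  (t=0,i=5, bit3=0)
  nb .#.: next=#  (t=0,i=10, bit2=1)
  nb ..#: next=#  (t=0,i=4, bit1=1)
  nb ...: next=.  (t=0,i=8, bit0=0)
  bits 00110110 = 54

54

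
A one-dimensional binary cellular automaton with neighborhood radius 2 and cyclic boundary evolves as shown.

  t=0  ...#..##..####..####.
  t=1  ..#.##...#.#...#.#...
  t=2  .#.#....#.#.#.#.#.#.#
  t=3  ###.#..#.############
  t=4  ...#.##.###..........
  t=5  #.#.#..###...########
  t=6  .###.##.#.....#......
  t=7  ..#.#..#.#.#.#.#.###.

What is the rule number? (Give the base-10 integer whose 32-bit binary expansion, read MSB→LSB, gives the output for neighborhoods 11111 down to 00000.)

  [31] ##### => .  t=3,i=0
  [30] ####. => .  t=0,i=12
  [29] ###.# => .  t=3,i=2
  [28] ###.. => .  t=0,i=13
  [27] ##.## => #  t=4,i=7
  [26] ##.#. => #  t=3,i=3
  [25] ##..# => .  t=0,i=8
  [24] ##... => .  t=0,i=20
  [23] #.### => #  t=3,i=9
  [22] #.##. => .  t=1,i=4
  [21] #.#.# => #  t=2,i=1
  [20] #.#.. => .  t=1,i=11
  [19] #..## => #  t=0,i=5
  [18] #..#. => #  t=3,i=6
  [17] #...# => .  t=1,i=7
  [16] #.... => .  t=0,i=0
  [15] .#### => #  t=0,i=11
  [14] .###. => #  t=4,i=9
  [13] .##.# => .  t=4,i=6
  [12] .##.. => .  t=0,i=7
  [11] .#.## => #  t=1,i=3
  [10] .#.#. => #  t=1,i=10
  [9] .#..# => #  t=0,i=4
  [8] .#... => #  t=1,i=12
  [7] ..### => .  t=0,i=10
  [6] ..##. => .  t=0,i=6
  [5] ..#.# => .  t=1,i=2
  [4] ..#.. => .  t=0,i=3
  [3] ...## => .  t=5,i=12
  [2] ...#. => #  t=0,i=2
  [1] ....# => .  t=0,i=1
  [0] ..... => #  t=1,i=20
  bits 00001100101011001100111100000101 = 212651781

212651781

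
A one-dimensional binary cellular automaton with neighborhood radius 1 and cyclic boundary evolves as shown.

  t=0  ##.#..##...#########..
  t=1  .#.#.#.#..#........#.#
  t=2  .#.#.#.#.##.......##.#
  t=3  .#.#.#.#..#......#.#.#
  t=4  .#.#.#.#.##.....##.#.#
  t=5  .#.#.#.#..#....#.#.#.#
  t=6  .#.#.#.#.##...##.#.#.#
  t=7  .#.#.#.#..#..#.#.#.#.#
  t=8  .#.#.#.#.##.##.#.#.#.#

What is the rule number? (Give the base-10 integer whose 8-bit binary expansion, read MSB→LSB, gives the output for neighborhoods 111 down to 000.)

70

  [7] ### => .  t=0,i=12
  [6] ##. => #  t=0,i=1
  [5] #.# => .  t=0,i=2
  [4] #.. => .  t=0,i=4
  [3] .## => .  t=0,i=0
  [2] .#. => #  t=0,i=3
  [1] ..# => #  t=0,i=5
  [0] ... => .  t=0,i=9
  bits 01000110 = 70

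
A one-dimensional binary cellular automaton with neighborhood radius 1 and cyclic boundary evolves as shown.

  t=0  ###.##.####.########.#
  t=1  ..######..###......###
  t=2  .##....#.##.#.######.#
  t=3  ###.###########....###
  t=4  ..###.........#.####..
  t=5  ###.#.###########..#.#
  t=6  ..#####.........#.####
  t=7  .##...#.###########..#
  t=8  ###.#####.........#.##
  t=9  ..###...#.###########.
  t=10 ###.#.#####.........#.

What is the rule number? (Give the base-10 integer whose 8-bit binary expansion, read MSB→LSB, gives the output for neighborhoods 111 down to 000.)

  ### -> .   bit 7 = 0  t=0,i=0
  ##. -> #   bit 6 = 1  t=0,i=2
  #.# -> #   bit 5 = 1  t=0,i=3
  #.. -> .   bit 4 = 0  t=1,i=0
  .## -> #   bit 3 = 1  t=0,i=4
  .#. -> #   bit 2 = 1  t=2,i=7
  ..# -> #   bit 1 = 1  t=1,i=1
  ... -> #   bit 0 = 1  t=1,i=14
  bits 01101111 = 111

111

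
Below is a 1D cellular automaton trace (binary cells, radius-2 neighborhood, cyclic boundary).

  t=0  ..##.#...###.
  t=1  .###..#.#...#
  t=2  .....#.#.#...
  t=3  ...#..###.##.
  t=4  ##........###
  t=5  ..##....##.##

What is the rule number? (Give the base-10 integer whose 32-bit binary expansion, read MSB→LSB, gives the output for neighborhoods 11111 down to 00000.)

  #####|#  b31=1 t=4,i=12
  ####.|.  b30=0 t=4,i=0
  ###.#|.  b29=0 t=3,i=8
  ###..|.  b28=0 t=0,i=11
  ##.##|.  b27=0 t=3,i=9
  ##.#.|.  b26=0 t=0,i=4
  ##..#|.  b25=0 t=1,i=4
  ##...|#  b24=1 t=0,i=12
  #.###|.  b23=0 t=1,i=1
  #.##.|#  b22=1 t=3,i=10
  #.#.#|#  b21=1 t=2,i=7
  #.#..|.  b20=0 t=0,i=5
  #..##|.  b19=0 t=3,i=5
  #..#.|#  b18=1 t=1,i=5
  #...#|.  b17=0 t=0,i=0
  #....|#  b16=1 t=2,i=11
  .####|#  b15=1 t=4,i=11
  .###.|.  b14=0 t=0,i=10
  .##.#|#  b13=1 t=0,i=3
  .##..|#  b12=1 t=3,i=11
  .#.##|.  b11=0 t=1,i=0
  .#.#.|#  b10=1 t=1,i=7
  .#..#|.  b9=0 t=3,i=4
  .#...|#  b8=1 t=0,i=6
  ..###|.  b7=0 t=0,i=9
  ..##.|#  b6=1 t=0,i=2
  ..#.#|.  b5=0 t=1,i=6
  ..#..|.  b4=0 t=3,i=3
  ...##|#  b3=1 t=0,i=1
  ...#.|.  b2=0 t=1,i=11
  ....#|#  b1=1 t=2,i=3
  .....|.  b0=0 t=2,i=0
  bits 10000001011001011011010101001010 = 2170926410

2170926410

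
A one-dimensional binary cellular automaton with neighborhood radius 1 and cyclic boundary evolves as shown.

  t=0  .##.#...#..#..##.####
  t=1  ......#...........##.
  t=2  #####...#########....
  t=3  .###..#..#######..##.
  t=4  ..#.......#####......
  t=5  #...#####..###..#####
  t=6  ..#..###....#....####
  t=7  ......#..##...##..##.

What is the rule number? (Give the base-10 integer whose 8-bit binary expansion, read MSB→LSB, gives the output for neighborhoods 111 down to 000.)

  [7] ### => #  t=0,i=18
  [6] ##. => .  t=0,i=2
  [5] #.# => .  t=0,i=0
  [4] #.. => .  t=0,i=5
  [3] .## => .  t=0,i=1
  [2] .#. => .  t=0,i=4
  [1] ..# => .  t=0,i=7
  [0] ... => #  t=0,i=6
  bits 10000001 = 129

129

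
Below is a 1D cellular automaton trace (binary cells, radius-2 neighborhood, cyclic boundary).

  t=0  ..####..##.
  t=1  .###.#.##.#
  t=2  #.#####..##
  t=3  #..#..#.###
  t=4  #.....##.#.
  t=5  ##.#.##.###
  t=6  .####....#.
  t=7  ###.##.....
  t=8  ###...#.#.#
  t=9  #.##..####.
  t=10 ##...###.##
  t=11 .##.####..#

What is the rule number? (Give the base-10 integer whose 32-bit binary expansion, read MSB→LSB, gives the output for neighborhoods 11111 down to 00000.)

  #####|.  b31=0 t=2,i=4
  ####.|.  b30=0 t=0,i=4
  ###.#|#  b29=1 t=1,i=3
  ###..|#  b28=1 t=0,i=5
  ##.##|.  b27=0 t=2,i=1
  ##.#.|#  b26=1 t=1,i=4
  ##..#|.  b25=0 t=0,i=6
  ##...|#  b24=1 t=0,i=10
  #.###|.  b23=0 t=1,i=1
  #.##.|.  b22=0 t=1,i=7
  #.#.#|#  b21=1 t=1,i=5
  #.#..|#  b20=1 t=4,i=0
  #..##|#  b19=1 t=0,i=7
  #..#.|.  b18=0 t=3,i=2
  #...#|.  b17=0 t=0,i=0
  #....|.  b16=0 t=4,i=2
  .####|#  b15=1 t=0,i=3
  .###.|#  b14=1 t=1,i=2
  .##.#|.  b13=0 t=1,i=8
  .##..|.  b12=0 t=0,i=9
  .#.##|#  b11=1 t=1,i=0
  .#.#.|#  b10=1 t=4,i=10
  .#..#|.  b9=0 t=3,i=4
  .#...|#  b8=1 t=4,i=1
  ..###|#  b7=1 t=0,i=2
  ..##.|#  b6=1 t=0,i=8
  ..#.#|#  b5=1 t=3,i=6
  ..#..|.  b4=0 t=3,i=3
  ...##|#  b3=1 t=0,i=1
  ...#.|.  b2=0 t=6,i=8
  ....#|.  b1=0 t=4,i=4
  .....|#  b0=1 t=4,i=3
  bits 00110101001110001100110111101001 = 892915177

892915177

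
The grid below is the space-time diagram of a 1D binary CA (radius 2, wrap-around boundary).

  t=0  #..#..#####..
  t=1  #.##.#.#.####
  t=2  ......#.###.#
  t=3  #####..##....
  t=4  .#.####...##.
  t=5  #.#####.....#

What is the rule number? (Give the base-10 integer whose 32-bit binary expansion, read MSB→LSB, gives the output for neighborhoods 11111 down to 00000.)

1385008403

  [31] ##### => .  t=0,i=8
  [30] ####. => #  t=0,i=9
  [29] ###.# => .  t=1,i=0
  [28] ###.. => #  t=0,i=10
  [27] ##.## => .  t=1,i=1
  [26] ##.#. => .  t=1,i=4
  [25] ##..# => #  t=0,i=11
  [24] ##... => .  t=3,i=9
  [23] #.### => #  t=1,i=9
  [22] #.##. => .  t=1,i=2
  [21] #.#.# => .  t=1,i=5
  [20] #.#.. => .  t=2,i=12
  [19] #..## => #  t=0,i=5
  [18] #..#. => #  t=0,i=2
  [17] #...# => .  t=4,i=8
  [16] #.... => #  t=2,i=1
  [15] .#### => #  t=0,i=7
  [14] .###. => .  t=2,i=9
  [13] .##.# => .  t=1,i=3
  [12] .##.. => .  t=3,i=8
  [11] .#.## => #  t=1,i=8
  [10] .#.#. => #  t=1,i=6
  [9] .#..# => .  t=0,i=1
  [8] .#... => #  t=2,i=0
  [7] ..### => .  t=0,i=6
  [6] ..##. => .  t=3,i=7
  [5] ..#.# => .  t=2,i=6
  [4] ..#.. => #  t=0,i=0
  [3] ...## => .  t=3,i=12
  [2] ...#. => .  t=2,i=5
  [1] ....# => #  t=2,i=4
  [0] ..... => #  t=2,i=2
  bits 01010010100011011000110100010011 = 1385008403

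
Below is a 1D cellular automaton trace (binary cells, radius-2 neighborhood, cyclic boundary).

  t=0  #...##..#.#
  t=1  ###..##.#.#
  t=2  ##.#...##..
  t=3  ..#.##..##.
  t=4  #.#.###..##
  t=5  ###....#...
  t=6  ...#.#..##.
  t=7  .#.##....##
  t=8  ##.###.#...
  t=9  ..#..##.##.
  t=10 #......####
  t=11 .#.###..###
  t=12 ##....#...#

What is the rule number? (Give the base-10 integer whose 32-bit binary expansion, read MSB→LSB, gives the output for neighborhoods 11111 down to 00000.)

  [31] ##### => #  t=10,i=9
  [30] ####. => #  t=1,i=1
  [29] ###.# => #  t=4,i=0
  [28] ###.. => .  t=1,i=2
  [27] ##.## => #  t=8,i=2
  [26] ##.#. => #  t=1,i=7
  [25] ##..# => #  t=0,i=6
  [24] ##... => #  t=0,i=1
  [23] #.### => .  t=1,i=10
  [22] #.##. => #  t=0,i=10
  [21] #.#.# => #  t=1,i=8
  [20] #.#.. => .  t=2,i=3
  [19] #..## => .  t=1,i=4
  [18] #..#. => .  t=0,i=7
  [17] #...# => #  t=0,i=2
  [16] #.... => .  t=5,i=4
  [15] .#### => #  t=1,i=0
  [14] .###. => .  t=4,i=5
  [13] .##.# => .  t=1,i=6
  [12] .##.. => #  t=0,i=0
  [11] .#.## => .  t=0,i=9
  [10] .#.#. => #  t=6,i=4
  [9] .#..# => .  t=6,i=6
  [8] .#... => #  t=2,i=4
  [7] ..### => .  t=4,i=9
  [6] ..##. => .  t=0,i=4
  [5] ..#.# => #  t=0,i=8
  [4] ..#.. => .  t=5,i=7
  [3] ...## => .  t=0,i=3
  [2] ...#. => .  t=3,i=1
  [1] ....# => #  t=5,i=5
  [0] ..... => #  t=10,i=3
  bits 11101111011000101001010100100011 = 4016215331

4016215331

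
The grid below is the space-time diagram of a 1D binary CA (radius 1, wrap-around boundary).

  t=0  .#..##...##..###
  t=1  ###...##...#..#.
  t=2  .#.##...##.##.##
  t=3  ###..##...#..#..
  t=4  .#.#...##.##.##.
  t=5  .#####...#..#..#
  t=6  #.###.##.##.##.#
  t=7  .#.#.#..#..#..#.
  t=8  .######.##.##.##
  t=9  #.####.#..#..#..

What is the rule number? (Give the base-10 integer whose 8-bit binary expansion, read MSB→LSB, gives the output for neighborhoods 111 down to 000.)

181

  [7] ### => #  t=0,i=14
  [6] ##. => .  t=0,i=5
  [5] #.# => #  t=0,i=0
  [4] #.. => #  t=0,i=2
  [3] .## => .  t=0,i=4
  [2] .#. => #  t=0,i=1
  [1] ..# => .  t=0,i=3
  [0] ... => #  t=0,i=7
  bits 10110101 = 181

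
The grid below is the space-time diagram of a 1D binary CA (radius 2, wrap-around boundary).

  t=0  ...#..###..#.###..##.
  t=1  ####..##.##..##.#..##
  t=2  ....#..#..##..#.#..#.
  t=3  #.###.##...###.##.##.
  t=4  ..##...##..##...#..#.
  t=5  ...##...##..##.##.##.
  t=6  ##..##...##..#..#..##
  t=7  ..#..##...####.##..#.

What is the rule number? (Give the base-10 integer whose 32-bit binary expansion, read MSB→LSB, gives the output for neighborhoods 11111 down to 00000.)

60126358

  #####|.  b31=0 t=1,i=0
  ####.|.  b30=0 t=1,i=2
  ###.#|.  b29=0 t=3,i=4
  ###..|.  b28=0 t=0,i=8
  ##.##|.  b27=0 t=1,i=8
  ##.#.|.  b26=0 t=1,i=15
  ##..#|#  b25=1 t=0,i=9
  ##...|#  b24=1 t=0,i=20
  #.###|#  b23=1 t=0,i=13
  #.##.|.  b22=0 t=1,i=9
  #.#.#|.  b21=0 t=3,i=0
  #.#..|#  b20=1 t=1,i=16
  #..##|.  b19=0 t=0,i=5
  #..#.|#  b18=1 t=0,i=10
  #...#|.  b17=0 t=3,i=9
  #....|#  b16=1 t=0,i=0
  .####|.  b15=0 t=1,i=20
  .###.|#  b14=1 t=0,i=7
  .##.#|#  b13=1 t=1,i=7
  .##..|#  b12=1 t=0,i=19
  .#.##|.  b11=0 t=0,i=12
  .#.#.|#  b10=1 t=2,i=15
  .#..#|.  b9=0 t=0,i=4
  .#...|.  b8=0 t=2,i=20
  ..###|#  b7=1 t=0,i=6
  ..##.|.  b6=0 t=0,i=18
  ..#.#|.  b5=0 t=0,i=11
  ..#..|#  b4=1 t=0,i=3
  ...##|.  b3=0 t=3,i=10
  ...#.|#  b2=1 t=0,i=2
  ....#|#  b1=1 t=0,i=1
  .....|.  b0=0 t=2,i=1
  bits 00000011100101010111010010010110 = 60126358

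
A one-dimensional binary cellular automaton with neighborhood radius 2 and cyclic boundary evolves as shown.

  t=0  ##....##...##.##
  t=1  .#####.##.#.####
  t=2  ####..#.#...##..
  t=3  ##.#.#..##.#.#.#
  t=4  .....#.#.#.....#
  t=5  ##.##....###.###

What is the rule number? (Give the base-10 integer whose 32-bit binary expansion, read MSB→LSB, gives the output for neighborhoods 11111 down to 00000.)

  #####|#  b31=1 t=1,i=3
  ####.|.  b30=0 t=0,i=0
  ###.#|.  b29=0 t=1,i=5
  ###..|#  b28=1 t=0,i=1
  ##.##|#  b27=1 t=0,i=13
  ##.#.|.  b26=0 t=1,i=9
  ##..#|.  b25=0 t=2,i=4
  ##...|#  b24=1 t=0,i=2
  #.###|#  b23=1 t=0,i=14
  #.##.|.  b22=0 t=1,i=7
  #.#.#|.  b21=0 t=1,i=10
  #.#..|#  b20=1 t=2,i=8
  #..##|#  b19=1 t=2,i=15
  #..#.|#  b18=1 t=2,i=5
  #...#|.  b17=0 t=0,i=9
  #....|#  b16=1 t=0,i=3
  .####|#  b15=1 t=0,i=15
  .###.|.  b14=0 t=3,i=0
  .##.#|#  b13=1 t=0,i=12
  .##..|#  b12=1 t=0,i=7
  .#.##|.  b11=0 t=1,i=11
  .#.#.|.  b10=0 t=2,i=7
  .#..#|.  b9=0 t=3,i=6
  .#...|#  b8=1 t=2,i=9
  ..###|#  b7=1 t=2,i=0
  ..##.|.  b6=0 t=0,i=6
  ..#.#|.  b5=0 t=2,i=6
  ..#..|#  b4=1 t=4,i=15
  ...##|#  b3=1 t=0,i=5
  ...#.|#  b2=1 t=4,i=4
  ....#|#  b1=1 t=0,i=4
  .....|.  b0=0 t=4,i=2
  bits 10011001100111011011000110011110 = 2577248670

2577248670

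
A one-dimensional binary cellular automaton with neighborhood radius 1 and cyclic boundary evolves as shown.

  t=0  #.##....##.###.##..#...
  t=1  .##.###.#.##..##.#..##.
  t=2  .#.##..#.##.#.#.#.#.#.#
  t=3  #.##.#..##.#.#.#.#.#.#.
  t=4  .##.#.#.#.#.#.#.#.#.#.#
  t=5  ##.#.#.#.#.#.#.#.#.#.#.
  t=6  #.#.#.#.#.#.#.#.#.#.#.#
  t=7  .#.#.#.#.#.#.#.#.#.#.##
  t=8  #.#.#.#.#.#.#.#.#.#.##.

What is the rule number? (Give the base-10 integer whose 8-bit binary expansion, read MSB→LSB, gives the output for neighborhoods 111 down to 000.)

  ### -> .   bit 7 = 0  t=0,i=12
  ##. -> .   bit 6 = 0  t=0,i=3
  #.# -> #   bit 5 = 1  t=0,i=1
  #.. -> #   bit 4 = 1  t=0,i=4
  .## -> #   bit 3 = 1  t=0,i=2
  .#. -> .   bit 2 = 0  t=0,i=0
  ..# -> .   bit 1 = 0  t=0,i=7
  ... -> #   bit 0 = 1  t=0,i=5
  bits 00111001 = 57

57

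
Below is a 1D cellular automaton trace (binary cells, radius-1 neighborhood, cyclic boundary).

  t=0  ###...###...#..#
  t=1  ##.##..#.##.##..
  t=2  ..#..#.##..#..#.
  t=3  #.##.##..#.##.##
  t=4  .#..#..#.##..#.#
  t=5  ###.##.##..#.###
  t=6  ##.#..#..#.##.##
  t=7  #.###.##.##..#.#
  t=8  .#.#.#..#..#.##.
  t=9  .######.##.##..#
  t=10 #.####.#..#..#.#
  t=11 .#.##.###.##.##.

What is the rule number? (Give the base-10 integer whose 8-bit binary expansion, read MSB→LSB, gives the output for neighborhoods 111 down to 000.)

181

  ### -> #   bit 7 = 1  t=0,i=0
  ##. -> .   bit 6 = 0  t=0,i=2
  #.# -> #   bit 5 = 1  t=1,i=2
  #.. -> #   bit 4 = 1  t=0,i=3
  .## -> .   bit 3 = 0  t=0,i=6
  .#. -> #   bit 2 = 1  t=0,i=12
  ..# -> .   bit 1 = 0  t=0,i=5
  ... -> #   bit 0 = 1  t=0,i=4
  bits 10110101 = 181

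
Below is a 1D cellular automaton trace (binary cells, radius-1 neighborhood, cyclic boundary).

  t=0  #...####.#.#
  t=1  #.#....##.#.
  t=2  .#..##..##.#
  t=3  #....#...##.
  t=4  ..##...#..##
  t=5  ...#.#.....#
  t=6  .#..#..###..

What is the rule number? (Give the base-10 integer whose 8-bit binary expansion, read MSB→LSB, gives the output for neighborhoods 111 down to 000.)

  ###|.  b7=0 t=0,i=5
  ##.|#  b6=1 t=0,i=0
  #.#|#  b5=1 t=0,i=8
  #..|.  b4=0 t=0,i=1
  .##|.  b3=0 t=0,i=4
  .#.|.  b2=0 t=0,i=9
  ..#|.  b1=0 t=0,i=3
  ...|#  b0=1 t=0,i=2
  bits 01100001 = 97

97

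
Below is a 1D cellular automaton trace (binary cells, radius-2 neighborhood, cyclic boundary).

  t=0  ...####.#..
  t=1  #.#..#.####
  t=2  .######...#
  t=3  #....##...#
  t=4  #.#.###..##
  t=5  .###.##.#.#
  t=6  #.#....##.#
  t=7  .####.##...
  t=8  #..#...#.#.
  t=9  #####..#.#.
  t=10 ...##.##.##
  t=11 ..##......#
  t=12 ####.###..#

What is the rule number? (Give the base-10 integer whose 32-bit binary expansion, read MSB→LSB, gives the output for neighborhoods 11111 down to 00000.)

  [31] ##### => .  t=1,i=9
  [30] ####. => #  t=0,i=5
  [29] ###.# => .  t=0,i=6
  [28] ###.. => #  t=2,i=6
  [27] ##.## => .  t=5,i=4
  [26] ##.#. => #  t=0,i=7
  [25] ##..# => .  t=4,i=7
  [24] ##... => .  t=2,i=7
  [23] #.### => .  t=1,i=7
  [22] #.##. => .  t=5,i=5
  [21] #.#.# => #  t=4,i=2
  [20] #.#.. => #  t=0,i=8
  [19] #..## => #  t=4,i=8
  [18] #..#. => #  t=1,i=4
  [17] #...# => .  t=2,i=8
  [16] #.... => #  t=0,i=10
  [15] .#### => .  t=0,i=4
  [14] .###. => #  t=4,i=5
  [13] .##.# => .  t=5,i=6
  [12] .##.. => #  t=3,i=0
  [11] .#.## => #  t=1,i=6
  [10] .#.#. => .  t=5,i=9
  [9] .#..# => #  t=1,i=3
  [8] .#... => #  t=0,i=9
  [7] ..### => .  t=0,i=3
  [6] ..##. => #  t=3,i=5
  [5] ..#.# => #  t=1,i=5
  [4] ..#.. => #  t=8,i=3
  [3] ...## => #  t=0,i=2
  [2] ...#. => .  t=2,i=9
  [1] ....# => .  t=0,i=1
  [0] ..... => #  t=0,i=0
  bits 01010100001111010101101101111001 = 1413307257

1413307257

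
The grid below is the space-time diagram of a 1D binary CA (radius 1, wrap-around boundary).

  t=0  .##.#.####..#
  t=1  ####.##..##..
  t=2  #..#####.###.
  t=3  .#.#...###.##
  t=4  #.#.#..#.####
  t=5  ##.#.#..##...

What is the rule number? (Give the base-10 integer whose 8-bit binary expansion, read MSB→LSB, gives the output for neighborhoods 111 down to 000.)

120

  ###|.  b7=0 t=0,i=7
  ##.|#  b6=1 t=0,i=2
  #.#|#  b5=1 t=0,i=0
  #..|#  b4=1 t=0,i=10
  .##|#  b3=1 t=0,i=1
  .#.|.  b2=0 t=0,i=4
  ..#|.  b1=0 t=0,i=11
  ...|.  b0=0 t=3,i=5
  bits 01111000 = 120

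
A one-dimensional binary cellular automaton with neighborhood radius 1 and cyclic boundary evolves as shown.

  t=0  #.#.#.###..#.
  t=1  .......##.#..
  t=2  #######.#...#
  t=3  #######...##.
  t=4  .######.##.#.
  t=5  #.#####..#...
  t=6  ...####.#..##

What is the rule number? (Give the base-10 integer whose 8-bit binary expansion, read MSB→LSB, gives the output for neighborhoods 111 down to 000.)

  ###|#  b7=1 t=0,i=7
  ##.|#  b6=1 t=0,i=8
  #.#|.  b5=0 t=0,i=1
  #..|.  b4=0 t=0,i=9
  .##|.  b3=0 t=0,i=6
  .#.|.  b2=0 t=0,i=0
  ..#|#  b1=1 t=0,i=10
  ...|#  b0=1 t=1,i=0
  bits 11000011 = 195

195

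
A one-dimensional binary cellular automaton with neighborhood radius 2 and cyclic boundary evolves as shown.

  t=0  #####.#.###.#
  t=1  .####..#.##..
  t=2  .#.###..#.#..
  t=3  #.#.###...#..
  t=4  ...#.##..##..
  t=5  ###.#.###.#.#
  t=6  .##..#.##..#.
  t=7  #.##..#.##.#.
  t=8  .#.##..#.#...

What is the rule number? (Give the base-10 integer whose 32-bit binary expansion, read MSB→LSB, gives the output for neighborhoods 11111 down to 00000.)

4061755543

  ##### -> #   bit 31 = 1  t=0,i=1
  ####. -> #   bit 30 = 1  t=0,i=3
  ###.# -> #   bit 29 = 1  t=0,i=4
  ###.. -> #   bit 28 = 1  t=1,i=4
  ##.## -> .   bit 27 = 0  t=0,i=11
  ##.#. -> .   bit 26 = 0  t=0,i=5
  ##..# -> #   bit 25 = 1  t=1,i=5
  ##... -> .   bit 24 = 0  t=1,i=11
  #.### -> .   bit 23 = 0  t=0,i=8
  #.##. -> .   bit 22 = 0  t=1,i=9
  #.#.# -> .   bit 21 = 0  t=0,i=6
  #.#.. -> #   bit 20 = 1  t=2,i=10
  #..## -> #   bit 19 = 1  t=4,i=8
  #..#. -> .   bit 18 = 0  t=1,i=6
  #...# -> .   bit 17 = 0  t=1,i=12
  #.... -> #   bit 16 = 1  t=4,i=12
  .#### -> .   bit 15 = 0  t=0,i=0
  .###. -> #   bit 14 = 1  t=0,i=9
  .##.# -> #   bit 13 = 1  t=7,i=9
  .##.. -> #   bit 12 = 1  t=1,i=10
  .#.## -> #   bit 11 = 1  t=0,i=7
  .#.#. -> .   bit 10 = 0  t=2,i=9
  .#..# -> .   bit 9 = 0  t=3,i=11
  .#... -> .   bit 8 = 0  t=2,i=11
  ..### -> #   bit 7 = 1  t=1,i=1
  ..##. -> .   bit 6 = 0  t=4,i=9
  ..#.# -> .   bit 5 = 0  t=1,i=7
  ..#.. -> #   bit 4 = 1  t=3,i=10
  ...## -> .   bit 3 = 0  t=1,i=0
  ...#. -> #   bit 2 = 1  t=2,i=0
  ....# -> #   bit 1 = 1  t=4,i=1
  ..... -> #   bit 0 = 1  t=4,i=0
  bits 11110010000110010111100010010111 = 4061755543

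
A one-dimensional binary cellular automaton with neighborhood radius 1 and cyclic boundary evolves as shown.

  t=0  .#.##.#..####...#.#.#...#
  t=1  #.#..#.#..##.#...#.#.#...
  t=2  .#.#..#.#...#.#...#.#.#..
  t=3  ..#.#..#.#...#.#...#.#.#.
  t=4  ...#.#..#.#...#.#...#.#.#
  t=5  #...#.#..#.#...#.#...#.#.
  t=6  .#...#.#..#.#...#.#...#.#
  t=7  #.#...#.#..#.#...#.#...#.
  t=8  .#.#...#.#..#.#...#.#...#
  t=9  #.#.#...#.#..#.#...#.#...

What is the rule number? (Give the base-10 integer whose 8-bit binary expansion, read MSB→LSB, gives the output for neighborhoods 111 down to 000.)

176

  [7] ### => #  t=0,i=10
  [6] ##. => .  t=0,i=4
  [5] #.# => #  t=0,i=0
  [4] #.. => #  t=0,i=7
  [3] .## => .  t=0,i=3
  [2] .#. => .  t=0,i=1
  [1] ..# => .  t=0,i=8
  [0] ... => .  t=0,i=14
  bits 10110000 = 176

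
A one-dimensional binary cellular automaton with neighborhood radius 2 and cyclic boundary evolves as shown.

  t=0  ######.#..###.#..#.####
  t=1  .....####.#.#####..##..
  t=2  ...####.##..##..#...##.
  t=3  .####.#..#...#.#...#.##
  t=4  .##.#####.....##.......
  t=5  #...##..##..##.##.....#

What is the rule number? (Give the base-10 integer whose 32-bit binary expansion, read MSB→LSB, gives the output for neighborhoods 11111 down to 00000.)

898930314

  #####|.  b31=0 t=0,i=0
  ####.|.  b30=0 t=0,i=4
  ###.#|#  b29=1 t=0,i=5
  ###..|#  b28=1 t=1,i=16
  ##.##|.  b27=0 t=2,i=7
  ##.#.|#  b26=1 t=0,i=6
  ##..#|.  b25=0 t=1,i=17
  ##...|#  b24=1 t=1,i=21
  #.###|#  b23=1 t=0,i=19
  #.##.|.  b22=0 t=2,i=8
  #.#.#|.  b21=0 t=1,i=10
  #.#..|#  b20=1 t=0,i=7
  #..##|.  b19=0 t=0,i=9
  #..#.|#  b18=1 t=0,i=16
  #...#|.  b17=0 t=2,i=18
  #....|.  b16=0 t=1,i=22
  .####|#  b15=1 t=0,i=20
  .###.|.  b14=0 t=0,i=11
  .##.#|.  b13=0 t=3,i=22
  .##..|#  b12=1 t=1,i=20
  .#.##|.  b11=0 t=0,i=18
  .#.#.|#  b10=1 t=3,i=14
  .#..#|#  b9=1 t=0,i=8
  .#...|.  b8=0 t=2,i=17
  ..###|#  b7=1 t=0,i=10
  ..##.|.  b6=0 t=1,i=19
  ..#.#|.  b5=0 t=0,i=17
  ..#..|.  b4=0 t=2,i=16
  ...##|#  b3=1 t=1,i=4
  ...#.|.  b2=0 t=3,i=12
  ....#|#  b1=1 t=1,i=3
  .....|.  b0=0 t=1,i=0
  bits 00110101100101001001011010001010 = 898930314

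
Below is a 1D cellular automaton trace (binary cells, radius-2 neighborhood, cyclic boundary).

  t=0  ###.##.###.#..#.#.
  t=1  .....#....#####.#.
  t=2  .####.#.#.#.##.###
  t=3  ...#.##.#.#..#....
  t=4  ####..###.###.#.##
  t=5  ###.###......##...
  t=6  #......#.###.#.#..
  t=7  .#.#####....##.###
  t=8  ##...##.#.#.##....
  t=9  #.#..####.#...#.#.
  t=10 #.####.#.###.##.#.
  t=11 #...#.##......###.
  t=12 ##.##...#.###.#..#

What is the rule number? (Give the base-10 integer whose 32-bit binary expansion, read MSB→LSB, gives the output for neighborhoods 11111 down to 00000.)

3342607335

  #####|#  b31=1 t=1,i=12
  ####.|#  b30=1 t=1,i=13
  ###.#|.  b29=0 t=0,i=2
  ###..|.  b28=0 t=4,i=3
  ##.##|.  b27=0 t=0,i=3
  ##.#.|#  b26=1 t=0,i=10
  ##..#|#  b25=1 t=4,i=4
  ##...|#  b24=1 t=5,i=7
  #.###|.  b23=0 t=0,i=0
  #.##.|.  b22=0 t=0,i=4
  #.#.#|#  b21=1 t=0,i=16
  #.#..|#  b20=1 t=0,i=11
  #..##|#  b19=1 t=4,i=5
  #..#.|#  b18=1 t=0,i=13
  #...#|.  b17=0 t=5,i=16
  #....|.  b16=0 t=1,i=0
  .####|.  b15=0 t=1,i=11
  .###.|.  b14=0 t=0,i=1
  .##.#|#  b13=1 t=0,i=5
  .##..|.  b12=0 t=5,i=14
  .#.##|.  b11=0 t=0,i=17
  .#.#.|.  b10=0 t=0,i=15
  .#..#|#  b9=1 t=0,i=12
  .#...|#  b8=1 t=1,i=6
  ..###|#  b7=1 t=1,i=10
  ..##.|#  b6=1 t=5,i=13
  ..#.#|#  b5=1 t=0,i=14
  ..#..|.  b4=0 t=1,i=5
  ...##|.  b3=0 t=1,i=9
  ...#.|#  b2=1 t=1,i=4
  ....#|#  b1=1 t=1,i=3
  .....|#  b0=1 t=1,i=1
  bits 11000111001111000010001111100111 = 3342607335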